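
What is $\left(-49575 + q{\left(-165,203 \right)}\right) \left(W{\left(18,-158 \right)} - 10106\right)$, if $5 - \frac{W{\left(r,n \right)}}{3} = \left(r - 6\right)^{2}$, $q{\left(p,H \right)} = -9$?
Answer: $521772432$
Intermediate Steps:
$W{\left(r,n \right)} = 15 - 3 \left(-6 + r\right)^{2}$ ($W{\left(r,n \right)} = 15 - 3 \left(r - 6\right)^{2} = 15 - 3 \left(-6 + r\right)^{2}$)
$\left(-49575 + q{\left(-165,203 \right)}\right) \left(W{\left(18,-158 \right)} - 10106\right) = \left(-49575 - 9\right) \left(\left(15 - 3 \left(-6 + 18\right)^{2}\right) - 10106\right) = - 49584 \left(\left(15 - 3 \cdot 12^{2}\right) - 10106\right) = - 49584 \left(\left(15 - 432\right) - 10106\right) = - 49584 \left(-417 - 10106\right) = \left(-49584\right) \left(-10523\right) = 521772432$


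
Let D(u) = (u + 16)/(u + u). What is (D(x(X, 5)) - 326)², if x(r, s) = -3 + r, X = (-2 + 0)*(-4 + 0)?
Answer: 10491121/100 ≈ 1.0491e+5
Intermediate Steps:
X = 8 (X = -2*(-4) = 8)
D(u) = (16 + u)/(2*u) (D(u) = (16 + u)/((2*u)) = (16 + u)*(1/(2*u)) = (16 + u)/(2*u))
(D(x(X, 5)) - 326)² = ((16 + (-3 + 8))/(2*(-3 + 8)) - 326)² = ((½)*(16 + 5)/5 - 326)² = ((½)*(⅕)*21 - 326)² = (21/10 - 326)² = (-3239/10)² = 10491121/100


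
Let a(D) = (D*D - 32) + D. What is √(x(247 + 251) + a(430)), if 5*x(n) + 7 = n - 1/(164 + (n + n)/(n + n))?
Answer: 2*√1261852878/165 ≈ 430.58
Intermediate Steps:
x(n) = -1156/825 + n/5 (x(n) = -7/5 + (n - 1/(164 + (n + n)/(n + n)))/5 = -7/5 + (n - 1/(164 + (2*n)/((2*n))))/5 = -7/5 + (n - 1/(164 + (2*n)*(1/(2*n))))/5 = -7/5 + (n - 1/(164 + 1))/5 = -7/5 + (n - 1/165)/5 = -7/5 + (-1/165 + n)/5 = -7/5 + (-1/825 + n/5) = -1156/825 + n/5)
a(D) = -32 + D + D² (a(D) = (D² - 32) + D = (-32 + D²) + D = -32 + D + D²)
√(x(247 + 251) + a(430)) = √((-1156/825 + (247 + 251)/5) + (-32 + 430 + 430²)) = √((-1156/825 + (⅕)*498) + (-32 + 430 + 184900)) = √((-1156/825 + 498/5) + 185298) = √(81014/825 + 185298) = √(152951864/825) = 2*√1261852878/165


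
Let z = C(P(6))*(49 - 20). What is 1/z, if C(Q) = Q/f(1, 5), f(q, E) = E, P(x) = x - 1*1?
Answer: 1/29 ≈ 0.034483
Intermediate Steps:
P(x) = -1 + x (P(x) = x - 1 = -1 + x)
C(Q) = Q/5
z = 29 (z = ((-1 + 6)/5)*(49 - 20) = ((1/5)*5)*29 = 1*29 = 29)
1/z = 1/29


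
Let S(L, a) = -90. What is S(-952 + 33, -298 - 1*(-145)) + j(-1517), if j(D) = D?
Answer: -1607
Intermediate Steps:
S(-952 + 33, -298 - 1*(-145)) + j(-1517) = -90 - 1517 = -1607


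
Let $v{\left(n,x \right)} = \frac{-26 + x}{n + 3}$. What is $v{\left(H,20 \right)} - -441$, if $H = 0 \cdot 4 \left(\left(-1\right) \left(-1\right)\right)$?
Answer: $439$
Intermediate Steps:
$H = 0$ ($H = 0 \cdot 1 = 0$)
$v{\left(n,x \right)} = \frac{-26 + x}{3 + n}$
$v{\left(H,20 \right)} - -441 = \frac{-26 + 20}{3 + 0} - -441 = \frac{1}{3} \left(-6\right) + 441 = -2 + 441 = 439$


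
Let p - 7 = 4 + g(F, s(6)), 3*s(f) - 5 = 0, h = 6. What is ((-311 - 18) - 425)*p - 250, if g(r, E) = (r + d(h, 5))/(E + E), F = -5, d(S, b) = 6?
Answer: -43851/5 ≈ -8770.2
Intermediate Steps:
s(f) = 5/3 (s(f) = 5/3 + (⅓)*0 = 5/3 + 0 = 5/3)
g(r, E) = (6 + r)/(2*E) (g(r, E) = (r + 6)/(E + E) = (6 + r)/((2*E)) = (6 + r)*(1/(2*E)) = (6 + r)/(2*E))
p = 113/10 (p = 7 + (4 + (6 - 5)/(2*(5/3))) = 7 + (4 + (½)*(⅗)*1) = 7 + (4 + 3/10) = 7 + 43/10 = 113/10 ≈ 11.300)
((-311 - 18) - 425)*p - 250 = ((-311 - 18) - 425)*(113/10) - 250 = (-329 - 425)*(113/10) - 250 = -754*113/10 - 250 = -42601/5 - 250 = -43851/5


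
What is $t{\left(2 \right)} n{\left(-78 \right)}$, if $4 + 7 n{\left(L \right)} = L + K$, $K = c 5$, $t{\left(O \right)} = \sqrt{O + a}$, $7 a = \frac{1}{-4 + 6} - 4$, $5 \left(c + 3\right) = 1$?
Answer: $- \frac{48 \sqrt{6}}{7} \approx -16.797$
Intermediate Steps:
$c = - \frac{14}{5}$ ($c = -3 + \frac{1}{5} \cdot 1 = -3 + \frac{1}{5} = - \frac{14}{5} \approx -2.8$)
$a = - \frac{1}{2}$ ($a = \frac{\frac{1}{-4 + 6} - 4}{7} = \frac{\frac{1}{2} - 4}{7} = \frac{1}{7} \left(- \frac{7}{2}\right) = - \frac{1}{2} \approx -0.5$)
$t{\left(O \right)} = \sqrt{- \frac{1}{2} + O}$ ($t{\left(O \right)} = \sqrt{O - \frac{1}{2}} = \sqrt{- \frac{1}{2} + O}$)
$K = -14$ ($K = \left(- \frac{14}{5}\right) 5 = -14$)
$n{\left(L \right)} = - \frac{18}{7} + \frac{L}{7}$ ($n{\left(L \right)} = - \frac{4}{7} + \frac{L - 14}{7} = - \frac{4}{7} + \frac{-14 + L}{7} = - \frac{4}{7} + \left(-2 + \frac{L}{7}\right) = - \frac{18}{7} + \frac{L}{7}$)
$t{\left(2 \right)} n{\left(-78 \right)} = \frac{\sqrt{-2 + 4 \cdot 2}}{2} \left(- \frac{18}{7} + \frac{1}{7} \left(-78\right)\right) = \frac{\sqrt{-2 + 8}}{2} \left(- \frac{18}{7} - \frac{78}{7}\right) = \frac{\sqrt{6}}{2} \left(- \frac{96}{7}\right) = - \frac{48 \sqrt{6}}{7}$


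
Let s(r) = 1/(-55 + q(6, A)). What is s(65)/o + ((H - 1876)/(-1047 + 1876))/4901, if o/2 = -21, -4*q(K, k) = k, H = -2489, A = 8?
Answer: -6386881/9726652026 ≈ -0.00065664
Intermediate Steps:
q(K, k) = -k/4
o = -42 (o = 2*(-21) = -42)
s(r) = -1/57 (s(r) = 1/(-55 - 1/4*8) = 1/(-55 - 2) = 1/(-57) = -1/57)
s(65)/o + ((H - 1876)/(-1047 + 1876))/4901 = -1/57/(-42) + ((-2489 - 1876)/(-1047 + 1876))/4901 = -1/57*(-1/42) - 4365/829*(1/4901) = 1/2394 - 4365*1/829*(1/4901) = 1/2394 - 4365/829*1/4901 = 1/2394 - 4365/4062929 = -6386881/9726652026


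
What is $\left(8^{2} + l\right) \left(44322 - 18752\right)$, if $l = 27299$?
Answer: $699671910$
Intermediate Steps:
$\left(8^{2} + l\right) \left(44322 - 18752\right) = \left(8^{2} + 27299\right) \left(44322 - 18752\right) = \left(64 + 27299\right) 25570 = 27363 \cdot 25570 = 699671910$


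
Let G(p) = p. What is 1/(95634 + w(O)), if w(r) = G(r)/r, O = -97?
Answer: 1/95635 ≈ 1.0456e-5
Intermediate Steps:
w(r) = 1 (w(r) = r/r = 1)
1/(95634 + w(O)) = 1/(95634 + 1) = 1/95635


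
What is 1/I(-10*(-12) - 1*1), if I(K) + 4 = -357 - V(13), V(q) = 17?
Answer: -1/378 ≈ -0.0026455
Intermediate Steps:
I(K) = -378 (I(K) = -4 + (-357 - 1*17) = -4 + (-357 - 17) = -4 - 374 = -378)
1/I(-10*(-12) - 1*1) = 1/(-378) = -1/378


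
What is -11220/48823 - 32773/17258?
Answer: -1793710939/842587334 ≈ -2.1288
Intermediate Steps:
-11220/48823 - 32773/17258 = -1793710939/842587334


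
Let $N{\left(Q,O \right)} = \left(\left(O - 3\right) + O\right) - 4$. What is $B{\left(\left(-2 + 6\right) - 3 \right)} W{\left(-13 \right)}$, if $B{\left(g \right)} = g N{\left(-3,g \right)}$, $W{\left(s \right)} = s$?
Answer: $65$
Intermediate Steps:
$N{\left(Q,O \right)} = -7 + 2 O$ ($N{\left(Q,O \right)} = \left(\left(-3 + O\right) + O\right) - 4 = \left(-3 + 2 O\right) - 4 = -7 + 2 O$)
$B{\left(g \right)} = g \left(-7 + 2 g\right)$
$B{\left(\left(-2 + 6\right) - 3 \right)} W{\left(-13 \right)} = \left(\left(-2 + 6\right) - 3\right) \left(-7 + 2 \left(\left(-2 + 6\right) - 3\right)\right) \left(-13\right) = \left(4 - 3\right) \left(-7 + 2 \left(4 - 3\right)\right) \left(-13\right) = 1 \left(-7 + 2 \cdot 1\right) \left(-13\right) = 1 \left(-7 + 2\right) \left(-13\right) = 1 \left(-5\right) \left(-13\right) = \left(-5\right) \left(-13\right) = 65$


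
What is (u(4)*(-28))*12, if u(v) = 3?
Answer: -1008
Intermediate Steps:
(u(4)*(-28))*12 = (3*(-28))*12 = -84*12 = -1008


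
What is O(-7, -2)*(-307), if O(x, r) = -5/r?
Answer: -1535/2 ≈ -767.50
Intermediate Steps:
O(-7, -2)*(-307) = -5/(-2)*(-307) = -5*(-½)*(-307) = (5/2)*(-307) = -1535/2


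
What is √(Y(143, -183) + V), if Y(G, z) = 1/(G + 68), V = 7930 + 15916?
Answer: √1061647977/211 ≈ 154.42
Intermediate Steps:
V = 23846
Y(G, z) = 1/(68 + G)
√(Y(143, -183) + V) = √(1/(68 + 143) + 23846) = √(1/211 + 23846) = √(5031507/211) = √1061647977/211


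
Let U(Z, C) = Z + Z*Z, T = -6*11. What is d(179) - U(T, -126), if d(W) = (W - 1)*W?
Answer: 27572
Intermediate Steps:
T = -66
U(Z, C) = Z + Z²
d(W) = W*(-1 + W) (d(W) = (-1 + W)*W = W*(-1 + W))
d(179) - U(T, -126) = 179*(-1 + 179) - (-66)*(1 - 66) = 179*178 - (-66)*(-65) = 31862 - 1*4290 = 31862 - 4290 = 27572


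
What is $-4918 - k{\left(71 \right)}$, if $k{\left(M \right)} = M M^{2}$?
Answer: $-362829$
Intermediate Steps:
$k{\left(M \right)} = M^{3}$
$-4918 - k{\left(71 \right)} = -4918 - 71^{3} = -4918 - 357911 = -362829$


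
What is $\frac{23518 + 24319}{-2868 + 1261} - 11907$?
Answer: $- \frac{19182386}{1607} \approx -11937.0$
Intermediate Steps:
$\frac{23518 + 24319}{-2868 + 1261} - 11907 = \frac{47837}{-1607} - 11907 = 47837 \left(- \frac{1}{1607}\right) - 11907 = - \frac{47837}{1607} - 11907 = - \frac{19182386}{1607}$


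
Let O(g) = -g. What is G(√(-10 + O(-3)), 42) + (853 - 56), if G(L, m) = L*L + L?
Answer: 790 + I*√7 ≈ 790.0 + 2.6458*I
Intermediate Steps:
G(L, m) = L + L² (G(L, m) = L² + L = L + L²)
G(√(-10 + O(-3)), 42) + (853 - 56) = √(-10 - 1*(-3))*(1 + √(-10 - 1*(-3))) + (853 - 56) = √(-10 + 3)*(1 + √(-10 + 3)) + 797 = √(-7)*(1 + √(-7)) + 797 = (I*√7)*(1 + I*√7) + 797 = I*√7*(1 + I*√7) + 797 = 797 + I*√7*(1 + I*√7)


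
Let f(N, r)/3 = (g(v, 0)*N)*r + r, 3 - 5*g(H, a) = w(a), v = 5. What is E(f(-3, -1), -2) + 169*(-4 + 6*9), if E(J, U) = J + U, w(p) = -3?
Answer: 42279/5 ≈ 8455.8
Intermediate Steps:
g(H, a) = 6/5 (g(H, a) = 3/5 - 1/5*(-3) = 3/5 + 3/5 = 6/5)
f(N, r) = 3*r + 18*N*r/5 (f(N, r) = 3*((6*N/5)*r + r) = 3*(6*N*r/5 + r) = 3*(r + 6*N*r/5) = 3*r + 18*N*r/5)
E(f(-3, -1), -2) + 169*(-4 + 6*9) = ((3/5)*(-1)*(5 + 6*(-3)) - 2) + 169*(-4 + 6*9) = ((3/5)*(-1)*(5 - 18) - 2) + 169*(-4 + 54) = ((3/5)*(-1)*(-13) - 2) + 169*50 = (39/5 - 2) + 8450 = 29/5 + 8450 = 42279/5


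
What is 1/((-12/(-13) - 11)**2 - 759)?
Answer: -169/111110 ≈ -0.0015210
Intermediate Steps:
1/((-12/(-13) - 11)**2 - 759) = 1/((-12*(-1/13) - 11)**2 - 759) = 1/((12/13 - 11)**2 - 759) = 1/((-131/13)**2 - 759) = 1/(17161/169 - 759) = 1/(-111110/169) = -169/111110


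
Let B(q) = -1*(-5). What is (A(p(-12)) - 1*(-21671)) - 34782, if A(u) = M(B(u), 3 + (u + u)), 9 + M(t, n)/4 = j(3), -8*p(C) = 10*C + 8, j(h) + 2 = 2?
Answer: -13147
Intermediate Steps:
j(h) = 0 (j(h) = -2 + 2 = 0)
p(C) = -1 - 5*C/4 (p(C) = -(10*C + 8)/8 = -(8 + 10*C)/8 = -1 - 5*C/4)
B(q) = 5
M(t, n) = -36 (M(t, n) = -36 + 4*0 = -36 + 0 = -36)
A(u) = -36
(A(p(-12)) - 1*(-21671)) - 34782 = (-36 - 1*(-21671)) - 34782 = (-36 + 21671) - 34782 = 21635 - 34782 = -13147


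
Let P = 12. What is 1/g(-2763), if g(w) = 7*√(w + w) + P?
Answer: 2/45153 - 7*I*√614/90306 ≈ 4.4294e-5 - 0.0019207*I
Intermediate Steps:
g(w) = 12 + 7*√2*√w (g(w) = 7*√(w + w) + 12 = 7*√(2*w) + 12 = 7*(√2*√w) + 12 = 7*√2*√w + 12 = 12 + 7*√2*√w)
1/g(-2763) = 1/(12 + 7*√2*√(-2763)) = 1/(12 + 7*√2*(3*I*√307)) = 1/(12 + 21*I*√614)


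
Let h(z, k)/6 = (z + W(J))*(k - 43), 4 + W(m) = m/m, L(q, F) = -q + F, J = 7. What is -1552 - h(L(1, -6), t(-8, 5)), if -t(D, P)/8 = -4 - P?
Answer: 188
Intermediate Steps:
L(q, F) = F - q
t(D, P) = 32 + 8*P (t(D, P) = -8*(-4 - P) = 32 + 8*P)
W(m) = -3 (W(m) = -4 + m/m = -4 + 1 = -3)
h(z, k) = 6*(-43 + k)*(-3 + z) (h(z, k) = 6*((z - 3)*(k - 43)) = 6*((-3 + z)*(-43 + k)) = 6*((-43 + k)*(-3 + z)) = 6*(-43 + k)*(-3 + z))
-1552 - h(L(1, -6), t(-8, 5)) = -1552 - (774 - 258*(-6 - 1*1) - 18*(32 + 8*5) + 6*(32 + 8*5)*(-6 - 1*1)) = -1552 - (774 - 258*(-6 - 1) - 18*(32 + 40) + 6*(32 + 40)*(-6 - 1)) = -1552 - (774 - 258*(-7) - 18*72 + 6*72*(-7)) = -1552 - (774 + 1806 - 1296 - 3024) = -1552 - 1*(-1740) = -1552 + 1740 = 188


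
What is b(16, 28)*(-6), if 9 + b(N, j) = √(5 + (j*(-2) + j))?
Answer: 54 - 6*I*√23 ≈ 54.0 - 28.775*I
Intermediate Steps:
b(N, j) = -9 + √(5 - j) (b(N, j) = -9 + √(5 + (j*(-2) + j)) = -9 + √(5 + (-2*j + j)) = -9 + √(5 - j))
b(16, 28)*(-6) = (-9 + √(5 - 1*28))*(-6) = (-9 + √(5 - 28))*(-6) = (-9 + √(-23))*(-6) = (-9 + I*√23)*(-6) = 54 - 6*I*√23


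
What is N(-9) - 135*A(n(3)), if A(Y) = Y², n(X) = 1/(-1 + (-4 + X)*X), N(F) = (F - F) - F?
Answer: 9/16 ≈ 0.56250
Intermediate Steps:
N(F) = -F (N(F) = 0 - F = -F)
n(X) = 1/(-1 + X*(-4 + X))
N(-9) - 135*A(n(3)) = -1*(-9) - 135/(-1 + 3² - 4*3)² = 9 - 135/(-1 + 9 - 12)² = 9 - 135*(1/(-4))² = 9 - 135*(-¼)² = 9 - 135*1/16 = 9 - 135/16 = 9/16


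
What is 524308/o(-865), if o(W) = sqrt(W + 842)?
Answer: -22796*I*sqrt(23) ≈ -1.0933e+5*I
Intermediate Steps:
o(W) = sqrt(842 + W)
524308/o(-865) = 524308/(sqrt(842 - 865)) = 524308/(sqrt(-23)) = 524308/((I*sqrt(23))) = 524308*(-I*sqrt(23)/23) = -22796*I*sqrt(23)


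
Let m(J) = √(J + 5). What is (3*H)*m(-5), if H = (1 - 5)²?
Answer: 0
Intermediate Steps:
H = 16 (H = (-4)² = 16)
m(J) = √(5 + J)
(3*H)*m(-5) = (3*16)*√(5 - 5) = 48*√0 = 48*0 = 0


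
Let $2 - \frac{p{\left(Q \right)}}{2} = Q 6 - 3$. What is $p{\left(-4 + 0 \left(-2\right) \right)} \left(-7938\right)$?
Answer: $-460404$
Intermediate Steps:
$p{\left(Q \right)} = 10 - 12 Q$ ($p{\left(Q \right)} = 4 - 2 \left(Q 6 - 3\right) = 4 - 2 \left(6 Q - 3\right) = 4 - 2 \left(-3 + 6 Q\right) = 4 - \left(-6 + 12 Q\right) = 10 - 12 Q$)
$p{\left(-4 + 0 \left(-2\right) \right)} \left(-7938\right) = \left(10 - 12 \left(-4 + 0 \left(-2\right)\right)\right) \left(-7938\right) = \left(10 - 12 \left(-4 + 0\right)\right) \left(-7938\right) = \left(10 - -48\right) \left(-7938\right) = \left(10 + 48\right) \left(-7938\right) = 58 \left(-7938\right) = -460404$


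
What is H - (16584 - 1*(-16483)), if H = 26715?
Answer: -6352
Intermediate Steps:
H - (16584 - 1*(-16483)) = 26715 - (16584 - 1*(-16483)) = 26715 - (16584 + 16483) = 26715 - 1*33067 = 26715 - 33067 = -6352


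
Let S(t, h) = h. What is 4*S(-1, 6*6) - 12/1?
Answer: 132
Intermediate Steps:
4*S(-1, 6*6) - 12/1 = 4*(6*6) - 12/1 = 4*36 - 12*1 = 144 - 12 = 132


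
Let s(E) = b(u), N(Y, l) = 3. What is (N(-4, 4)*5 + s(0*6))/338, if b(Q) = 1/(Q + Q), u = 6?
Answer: 181/4056 ≈ 0.044625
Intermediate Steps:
b(Q) = 1/(2*Q)
s(E) = 1/12 (s(E) = (1/2)/6 = (1/2)*(1/6) = 1/12)
(N(-4, 4)*5 + s(0*6))/338 = (3*5 + 1/12)/338 = (15 + 1/12)*(1/338) = (181/12)*(1/338) = 181/4056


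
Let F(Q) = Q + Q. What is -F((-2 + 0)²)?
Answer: -8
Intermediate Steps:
F(Q) = 2*Q
-F((-2 + 0)²) = -2*(-2 + 0)² = -2*(-2)² = -2*4 = -1*8 = -8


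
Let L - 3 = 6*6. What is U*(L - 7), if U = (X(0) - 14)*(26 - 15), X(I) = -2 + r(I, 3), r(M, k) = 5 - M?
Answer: -3872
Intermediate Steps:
X(I) = 3 - I (X(I) = -2 + (5 - I) = 3 - I)
U = -121 (U = ((3 - 1*0) - 14)*(26 - 15) = ((3 + 0) - 14)*11 = (3 - 14)*11 = -11*11 = -121)
L = 39 (L = 3 + 6*6 = 3 + 36 = 39)
U*(L - 7) = -121*(39 - 7) = -121*32 = -3872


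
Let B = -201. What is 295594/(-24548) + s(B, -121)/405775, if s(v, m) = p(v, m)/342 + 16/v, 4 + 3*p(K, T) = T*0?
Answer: -21697988523619/1801938514230 ≈ -12.041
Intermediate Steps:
p(K, T) = -4/3 (p(K, T) = -4/3 + (T*0)/3 = -4/3 + (1/3)*0 = -4/3 + 0 = -4/3)
s(v, m) = -2/513 + 16/v (s(v, m) = -4/3/342 + 16/v = -4/3*1/342 + 16/v = -2/513 + 16/v)
295594/(-24548) + s(B, -121)/405775 = 295594/(-24548) + (-2/513 + 16/(-201))/405775 = 295594*(-1/24548) + (-2/513 + 16*(-1/201))*(1/405775) = -147797/12274 + (-2/513 - 16/201)*(1/405775) = -147797/12274 - 2870/34371*1/405775 = -147797/12274 - 574/2789378505 = -21697988523619/1801938514230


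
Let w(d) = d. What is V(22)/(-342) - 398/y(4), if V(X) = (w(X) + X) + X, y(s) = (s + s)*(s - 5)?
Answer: 11299/228 ≈ 49.557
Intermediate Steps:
y(s) = 2*s*(-5 + s) (y(s) = (2*s)*(-5 + s) = 2*s*(-5 + s))
V(X) = 3*X (V(X) = (X + X) + X = 2*X + X = 3*X)
V(22)/(-342) - 398/y(4) = (3*22)/(-342) - 398*1/(8*(-5 + 4)) = 66*(-1/342) - 398/(2*4*(-1)) = -11/57 - 398/(-8) = -11/57 - 398*(-1/8) = -11/57 + 199/4 = 11299/228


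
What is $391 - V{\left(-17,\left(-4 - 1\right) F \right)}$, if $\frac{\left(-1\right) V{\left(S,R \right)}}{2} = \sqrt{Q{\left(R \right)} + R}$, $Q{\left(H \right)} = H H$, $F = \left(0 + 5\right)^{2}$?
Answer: $391 + 20 \sqrt{155} \approx 640.0$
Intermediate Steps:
$F = 25$ ($F = 5^{2} = 25$)
$Q{\left(H \right)} = H^{2}$
$V{\left(S,R \right)} = - 2 \sqrt{R + R^{2}}$ ($V{\left(S,R \right)} = - 2 \sqrt{R^{2} + R} = - 2 \sqrt{R + R^{2}}$)
$391 - V{\left(-17,\left(-4 - 1\right) F \right)} = 391 - - 2 \sqrt{\left(-4 - 1\right) 25 \left(1 + \left(-4 - 1\right) 25\right)} = 391 - - 2 \sqrt{\left(-5\right) 25 \left(1 - 125\right)} = 391 - - 2 \sqrt{- 125 \left(1 - 125\right)} = 391 - - 2 \sqrt{\left(-125\right) \left(-124\right)} = 391 - - 2 \sqrt{15500} = 391 - - 2 \cdot 10 \sqrt{155} = 391 - - 20 \sqrt{155} = 391 + 20 \sqrt{155}$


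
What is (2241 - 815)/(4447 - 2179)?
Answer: 713/1134 ≈ 0.62875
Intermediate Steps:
(2241 - 815)/(4447 - 2179) = 1426/2268 = 1426*(1/2268) = 713/1134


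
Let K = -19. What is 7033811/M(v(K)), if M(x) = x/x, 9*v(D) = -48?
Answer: 7033811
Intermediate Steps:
v(D) = -16/3 (v(D) = (1/9)*(-48) = -16/3)
M(x) = 1
7033811/M(v(K)) = 7033811/1 = 7033811*1 = 7033811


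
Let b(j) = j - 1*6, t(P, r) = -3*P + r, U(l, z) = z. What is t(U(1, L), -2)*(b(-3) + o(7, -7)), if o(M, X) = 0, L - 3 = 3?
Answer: 180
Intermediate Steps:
L = 6 (L = 3 + 3 = 6)
t(P, r) = r - 3*P
b(j) = -6 + j (b(j) = j - 6 = -6 + j)
t(U(1, L), -2)*(b(-3) + o(7, -7)) = (-2 - 3*6)*((-6 - 3) + 0) = (-2 - 18)*(-9 + 0) = -20*(-9) = 180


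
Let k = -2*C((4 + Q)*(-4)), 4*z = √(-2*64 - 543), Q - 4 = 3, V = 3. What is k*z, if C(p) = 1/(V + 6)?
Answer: -I*√671/18 ≈ -1.4391*I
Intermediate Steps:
Q = 7 (Q = 4 + 3 = 7)
z = I*√671/4 (z = √(-2*64 - 543)/4 = √(-128 - 543)/4 = √(-671)/4 = (I*√671)/4 = I*√671/4 ≈ 6.4759*I)
C(p) = ⅑ (C(p) = 1/(3 + 6) = 1/9 = ⅑)
k = -2/9 (k = -2*⅑ = -2/9 ≈ -0.22222)
k*z = -I*√671/18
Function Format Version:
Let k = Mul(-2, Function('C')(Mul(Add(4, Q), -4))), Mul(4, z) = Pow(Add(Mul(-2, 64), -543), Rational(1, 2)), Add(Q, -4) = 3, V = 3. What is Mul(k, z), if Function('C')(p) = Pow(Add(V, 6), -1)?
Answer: Mul(Rational(-1, 18), I, Pow(671, Rational(1, 2))) ≈ Mul(-1.4391, I)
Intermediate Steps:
Q = 7 (Q = Add(4, 3) = 7)
z = Mul(Rational(1, 4), I, Pow(671, Rational(1, 2))) (z = Mul(Rational(1, 4), Pow(Add(Mul(-2, 64), -543), Rational(1, 2))) = Mul(Rational(1, 4), Pow(Add(-128, -543), Rational(1, 2))) = Mul(Rational(1, 4), Pow(-671, Rational(1, 2))) = Mul(Rational(1, 4), Mul(I, Pow(671, Rational(1, 2)))) = Mul(Rational(1, 4), I, Pow(671, Rational(1, 2))) ≈ Mul(6.4759, I))
Function('C')(p) = Rational(1, 9) (Function('C')(p) = Pow(Add(3, 6), -1) = Pow(9, -1) = Rational(1, 9))
k = Rational(-2, 9) (k = Mul(-2, Rational(1, 9)) = Rational(-2, 9) ≈ -0.22222)
Mul(k, z) = Mul(Rational(-2, 9), Mul(Rational(1, 4), I, Pow(671, Rational(1, 2)))) = Mul(Rational(-1, 18), I, Pow(671, Rational(1, 2)))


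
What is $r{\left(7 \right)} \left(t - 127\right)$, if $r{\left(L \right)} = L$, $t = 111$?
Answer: $-112$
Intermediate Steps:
$r{\left(7 \right)} \left(t - 127\right) = 7 \left(111 - 127\right) = 7 \left(-16\right) = -112$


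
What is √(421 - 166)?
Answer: √255 ≈ 15.969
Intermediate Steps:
√(421 - 166) = √255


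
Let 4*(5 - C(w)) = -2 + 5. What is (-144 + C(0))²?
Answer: 312481/16 ≈ 19530.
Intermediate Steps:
C(w) = 17/4 (C(w) = 5 - (-2 + 5)/4 = 5 - ¼*3 = 5 - ¾ = 17/4)
(-144 + C(0))² = (-144 + 17/4)² = (-559/4)² = 312481/16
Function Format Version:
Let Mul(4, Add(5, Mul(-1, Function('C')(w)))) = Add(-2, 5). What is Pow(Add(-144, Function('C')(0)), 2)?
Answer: Rational(312481, 16) ≈ 19530.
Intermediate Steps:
Function('C')(w) = Rational(17, 4) (Function('C')(w) = Add(5, Mul(Rational(-1, 4), Add(-2, 5))) = Add(5, Mul(Rational(-1, 4), 3)) = Add(5, Rational(-3, 4)) = Rational(17, 4))
Pow(Add(-144, Function('C')(0)), 2) = Pow(Add(-144, Rational(17, 4)), 2) = Pow(Rational(-559, 4), 2) = Rational(312481, 16)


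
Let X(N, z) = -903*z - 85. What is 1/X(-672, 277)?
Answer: -1/250216 ≈ -3.9965e-6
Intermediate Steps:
X(N, z) = -85 - 903*z
1/X(-672, 277) = 1/(-85 - 903*277) = 1/(-85 - 250131) = 1/(-250216) = -1/250216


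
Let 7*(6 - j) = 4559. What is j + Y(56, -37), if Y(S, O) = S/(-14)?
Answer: -4545/7 ≈ -649.29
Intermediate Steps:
j = -4517/7 (j = 6 - ⅐*4559 = 6 - 4559/7 = -4517/7 ≈ -645.29)
Y(S, O) = -S/14 (Y(S, O) = S*(-1/14) = -S/14)
j + Y(56, -37) = -4517/7 - 1/14*56 = -4517/7 - 4 = -4545/7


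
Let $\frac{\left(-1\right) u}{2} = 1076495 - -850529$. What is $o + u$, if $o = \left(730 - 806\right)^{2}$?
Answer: $-3848272$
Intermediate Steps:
$u = -3854048$ ($u = - 2 \left(1076495 - -850529\right) = - 2 \left(1076495 + 850529\right) = \left(-2\right) 1927024 = -3854048$)
$o = 5776$ ($o = \left(-76\right)^{2} = 5776$)
$o + u = 5776 - 3854048 = -3848272$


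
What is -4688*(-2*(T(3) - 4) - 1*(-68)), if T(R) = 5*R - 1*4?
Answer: -253152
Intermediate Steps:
T(R) = -4 + 5*R (T(R) = 5*R - 4 = -4 + 5*R)
-4688*(-2*(T(3) - 4) - 1*(-68)) = -4688*(-2*((-4 + 5*3) - 4) - 1*(-68)) = -4688*(-2*((-4 + 15) - 4) + 68) = -4688*(-2*(11 - 4) + 68) = -4688*(-2*7 + 68) = -4688*(-14 + 68) = -4688*54 = -253152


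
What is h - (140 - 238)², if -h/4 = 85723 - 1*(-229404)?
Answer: -1270112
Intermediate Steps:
h = -1260508 (h = -4*(85723 - 1*(-229404)) = -4*(85723 + 229404) = -4*315127 = -1260508)
h - (140 - 238)² = -1260508 - (140 - 238)² = -1260508 - 1*(-98)² = -1260508 - 1*9604 = -1260508 - 9604 = -1270112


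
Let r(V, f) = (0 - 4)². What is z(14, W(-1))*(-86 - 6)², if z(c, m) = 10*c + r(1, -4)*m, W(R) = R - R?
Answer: 1184960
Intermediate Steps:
W(R) = 0
r(V, f) = 16 (r(V, f) = (-4)² = 16)
z(c, m) = 10*c + 16*m
z(14, W(-1))*(-86 - 6)² = (10*14 + 16*0)*(-86 - 6)² = (140 + 0)*(-92)² = 140*8464 = 1184960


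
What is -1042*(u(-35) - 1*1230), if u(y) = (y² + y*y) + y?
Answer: -1234770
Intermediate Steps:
u(y) = y + 2*y² (u(y) = (y² + y²) + y = 2*y² + y = y + 2*y²)
-1042*(u(-35) - 1*1230) = -1042*(-35*(1 + 2*(-35)) - 1*1230) = -1042*(-35*(1 - 70) - 1230) = -1042*(-35*(-69) - 1230) = -1042*(2415 - 1230) = -1042*1185 = -1234770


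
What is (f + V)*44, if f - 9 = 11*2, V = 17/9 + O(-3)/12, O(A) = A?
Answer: 12925/9 ≈ 1436.1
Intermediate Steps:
V = 59/36 (V = 17/9 - 3/12 = 17*(⅑) - 3*1/12 = 17/9 - ¼ = 59/36 ≈ 1.6389)
f = 31 (f = 9 + 11*2 = 9 + 22 = 31)
(f + V)*44 = (31 + 59/36)*44 = (1175/36)*44 = 12925/9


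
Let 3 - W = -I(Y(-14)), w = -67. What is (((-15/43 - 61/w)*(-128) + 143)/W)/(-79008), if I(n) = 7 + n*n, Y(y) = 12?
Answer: -68293/11684598464 ≈ -5.8447e-6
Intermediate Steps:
I(n) = 7 + n²
W = 154 (W = 3 - (-1)*(7 + 12²) = 3 - (-1)*(7 + 144) = 3 - (-1)*151 = 3 - 1*(-151) = 3 + 151 = 154)
(((-15/43 - 61/w)*(-128) + 143)/W)/(-79008) = (((-15/43 - 61/(-67))*(-128) + 143)/154)/(-79008) = (((-15*1/43 - 61*(-1/67))*(-128) + 143)*(1/154))*(-1/79008) = (((-15/43 + 61/67)*(-128) + 143)*(1/154))*(-1/79008) = (((1618/2881)*(-128) + 143)*(1/154))*(-1/79008) = ((-207104/2881 + 143)*(1/154))*(-1/79008) = ((204879/2881)*(1/154))*(-1/79008) = (204879/443674)*(-1/79008) = -68293/11684598464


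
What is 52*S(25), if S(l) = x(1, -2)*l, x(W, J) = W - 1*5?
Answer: -5200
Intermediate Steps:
x(W, J) = -5 + W (x(W, J) = W - 5 = -5 + W)
S(l) = -4*l (S(l) = (-5 + 1)*l = -4*l)
52*S(25) = 52*(-4*25) = 52*(-100) = -5200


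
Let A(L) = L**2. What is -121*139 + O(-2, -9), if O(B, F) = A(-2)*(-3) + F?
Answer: -16840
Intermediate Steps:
O(B, F) = -12 + F (O(B, F) = (-2)**2*(-3) + F = 4*(-3) + F = -12 + F)
-121*139 + O(-2, -9) = -121*139 + (-12 - 9) = -16819 - 21 = -16840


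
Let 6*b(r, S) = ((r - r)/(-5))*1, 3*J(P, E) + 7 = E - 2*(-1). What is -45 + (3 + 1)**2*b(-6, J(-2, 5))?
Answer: -45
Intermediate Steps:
J(P, E) = -5/3 + E/3 (J(P, E) = -7/3 + (E - 2*(-1))/3 = -7/3 + (E + 2)/3 = -7/3 + (2 + E)/3 = -7/3 + (2/3 + E/3) = -5/3 + E/3)
b(r, S) = 0 (b(r, S) = (((r - r)/(-5))*1)/6 = ((0*(-1/5))*1)/6 = (0*1)/6 = (1/6)*0 = 0)
-45 + (3 + 1)**2*b(-6, J(-2, 5)) = -45 + (3 + 1)**2*0 = -45 + 4**2*0 = -45 + 16*0 = -45 + 0 = -45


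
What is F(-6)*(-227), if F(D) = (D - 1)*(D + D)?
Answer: -19068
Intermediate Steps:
F(D) = 2*D*(-1 + D) (F(D) = (-1 + D)*(2*D) = 2*D*(-1 + D))
F(-6)*(-227) = (2*(-6)*(-1 - 6))*(-227) = (2*(-6)*(-7))*(-227) = 84*(-227) = -19068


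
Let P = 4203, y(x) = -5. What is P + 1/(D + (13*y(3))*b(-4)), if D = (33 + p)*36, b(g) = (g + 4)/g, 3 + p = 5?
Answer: 5295781/1260 ≈ 4203.0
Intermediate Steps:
p = 2 (p = -3 + 5 = 2)
b(g) = (4 + g)/g
D = 1260 (D = (33 + 2)*36 = 35*36 = 1260)
P + 1/(D + (13*y(3))*b(-4)) = 4203 + 1/(1260 + (13*(-5))*((4 - 4)/(-4))) = 4203 + 1/(1260 - (-65)*0/4) = 4203 + 1/(1260 - 65*0) = 4203 + 1/(1260 + 0) = 4203 + 1/1260 = 5295781/1260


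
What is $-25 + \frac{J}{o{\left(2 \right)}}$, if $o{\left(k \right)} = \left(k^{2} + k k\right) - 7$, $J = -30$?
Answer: $-55$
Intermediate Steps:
$o{\left(k \right)} = -7 + 2 k^{2}$ ($o{\left(k \right)} = \left(k^{2} + k^{2}\right) - 7 = 2 k^{2} - 7 = -7 + 2 k^{2}$)
$-25 + \frac{J}{o{\left(2 \right)}} = -25 - \frac{30}{-7 + 2 \cdot 2^{2}} = -25 - \frac{30}{-7 + 2 \cdot 4} = -25 - \frac{30}{-7 + 8} = -25 - \frac{30}{1} = -25 - 30 = -55$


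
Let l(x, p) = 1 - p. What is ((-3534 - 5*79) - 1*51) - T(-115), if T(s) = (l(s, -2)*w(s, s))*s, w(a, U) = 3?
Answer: -2945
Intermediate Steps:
T(s) = 9*s (T(s) = ((1 - 1*(-2))*3)*s = ((1 + 2)*3)*s = (3*3)*s = 9*s)
((-3534 - 5*79) - 1*51) - T(-115) = ((-3534 - 5*79) - 1*51) - 9*(-115) = ((-3534 - 395) - 51) - 1*(-1035) = (-3929 - 51) + 1035 = -3980 + 1035 = -2945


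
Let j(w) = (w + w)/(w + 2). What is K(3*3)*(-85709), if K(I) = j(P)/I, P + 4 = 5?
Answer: -171418/27 ≈ -6348.8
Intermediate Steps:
P = 1 (P = -4 + 5 = 1)
j(w) = 2*w/(2 + w) (j(w) = (2*w)/(2 + w) = 2*w/(2 + w))
K(I) = 2/(3*I) (K(I) = (2*1/(2 + 1))/I = (2*1/3)/I = (2*1*(⅓))/I = 2/(3*I))
K(3*3)*(-85709) = (2/(3*((3*3))))*(-85709) = ((⅔)/9)*(-85709) = ((⅔)*(⅑))*(-85709) = (2/27)*(-85709) = -171418/27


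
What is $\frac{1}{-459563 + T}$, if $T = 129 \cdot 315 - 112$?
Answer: $- \frac{1}{419040} \approx -2.3864 \cdot 10^{-6}$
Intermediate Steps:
$T = 40523$ ($T = 40635 - 112 = 40523$)
$\frac{1}{-459563 + T} = \frac{1}{-459563 + 40523} = \frac{1}{-419040} = - \frac{1}{419040}$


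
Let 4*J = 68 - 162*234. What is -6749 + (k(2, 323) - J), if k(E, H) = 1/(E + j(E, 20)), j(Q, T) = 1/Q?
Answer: 13557/5 ≈ 2711.4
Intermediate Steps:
k(E, H) = 1/(E + 1/E)
J = -9460 (J = (68 - 162*234)/4 = (68 - 37908)/4 = (1/4)*(-37840) = -9460)
-6749 + (k(2, 323) - J) = -6749 + (2/(1 + 2**2) - 1*(-9460)) = -6749 + (2/(1 + 4) + 9460) = -6749 + (2/5 + 9460) = -6749 + 47302/5 = 13557/5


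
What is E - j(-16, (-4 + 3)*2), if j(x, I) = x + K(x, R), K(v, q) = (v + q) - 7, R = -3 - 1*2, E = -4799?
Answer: -4755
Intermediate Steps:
R = -5 (R = -3 - 2 = -5)
K(v, q) = -7 + q + v (K(v, q) = (q + v) - 7 = -7 + q + v)
j(x, I) = -12 + 2*x (j(x, I) = x + (-7 - 5 + x) = x + (-12 + x) = -12 + 2*x)
E - j(-16, (-4 + 3)*2) = -4799 - (-12 + 2*(-16)) = -4799 - (-12 - 32) = -4799 - 1*(-44) = -4799 + 44 = -4755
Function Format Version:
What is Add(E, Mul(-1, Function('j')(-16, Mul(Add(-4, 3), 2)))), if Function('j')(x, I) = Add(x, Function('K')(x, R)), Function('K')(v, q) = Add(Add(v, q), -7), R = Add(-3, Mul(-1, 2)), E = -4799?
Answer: -4755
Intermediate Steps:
R = -5 (R = Add(-3, -2) = -5)
Function('K')(v, q) = Add(-7, q, v) (Function('K')(v, q) = Add(Add(q, v), -7) = Add(-7, q, v))
Function('j')(x, I) = Add(-12, Mul(2, x)) (Function('j')(x, I) = Add(x, Add(-7, -5, x)) = Add(x, Add(-12, x)) = Add(-12, Mul(2, x)))
Add(E, Mul(-1, Function('j')(-16, Mul(Add(-4, 3), 2)))) = Add(-4799, Mul(-1, Add(-12, Mul(2, -16)))) = Add(-4799, Mul(-1, Add(-12, -32))) = Add(-4799, Mul(-1, -44)) = Add(-4799, 44) = -4755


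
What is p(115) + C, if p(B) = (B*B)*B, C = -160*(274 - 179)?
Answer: 1505675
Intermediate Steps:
C = -15200 (C = -160*95 = -15200)
p(B) = B³ (p(B) = B²*B = B³)
p(115) + C = 115³ - 15200 = 1520875 - 15200 = 1505675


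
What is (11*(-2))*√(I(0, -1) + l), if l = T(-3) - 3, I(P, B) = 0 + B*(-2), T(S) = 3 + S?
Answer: -22*I ≈ -22.0*I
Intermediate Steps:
I(P, B) = -2*B (I(P, B) = 0 - 2*B = -2*B)
l = -3 (l = (3 - 3) - 3 = 0 - 3 = -3)
(11*(-2))*√(I(0, -1) + l) = (11*(-2))*√(-2*(-1) - 3) = -22*√(2 - 3) = -22*I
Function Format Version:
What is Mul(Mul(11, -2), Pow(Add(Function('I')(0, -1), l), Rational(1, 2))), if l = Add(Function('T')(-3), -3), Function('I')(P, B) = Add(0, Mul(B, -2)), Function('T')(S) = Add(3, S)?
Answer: Mul(-22, I) ≈ Mul(-22.000, I)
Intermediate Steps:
Function('I')(P, B) = Mul(-2, B) (Function('I')(P, B) = Add(0, Mul(-2, B)) = Mul(-2, B))
l = -3 (l = Add(Add(3, -3), -3) = Add(0, -3) = -3)
Mul(Mul(11, -2), Pow(Add(Function('I')(0, -1), l), Rational(1, 2))) = Mul(Mul(11, -2), Pow(Add(Mul(-2, -1), -3), Rational(1, 2))) = Mul(-22, Pow(Add(2, -3), Rational(1, 2))) = Mul(-22, Pow(-1, Rational(1, 2))) = Mul(-22, I)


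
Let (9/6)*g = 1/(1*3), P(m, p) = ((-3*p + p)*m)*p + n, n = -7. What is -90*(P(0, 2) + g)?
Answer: 610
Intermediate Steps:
P(m, p) = -7 - 2*m*p² (P(m, p) = ((-3*p + p)*m)*p - 7 = ((-2*p)*m)*p - 7 = (-2*m*p)*p - 7 = -2*m*p² - 7 = -7 - 2*m*p²)
g = 2/9 (g = 2/(3*((1*3))) = (⅔)/3 = (⅔)*(⅓) = 2/9 ≈ 0.22222)
-90*(P(0, 2) + g) = -90*((-7 - 2*0*2²) + 2/9) = -90*((-7 - 2*0*4) + 2/9) = -90*((-7 + 0) + 2/9) = -90*(-7 + 2/9) = -90*(-61/9) = 610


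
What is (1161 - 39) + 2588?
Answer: 3710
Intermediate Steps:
(1161 - 39) + 2588 = 1122 + 2588 = 3710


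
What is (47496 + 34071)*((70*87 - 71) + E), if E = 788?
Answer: 555226569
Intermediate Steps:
(47496 + 34071)*((70*87 - 71) + E) = (47496 + 34071)*((70*87 - 71) + 788) = 81567*((6090 - 71) + 788) = 81567*(6019 + 788) = 81567*6807 = 555226569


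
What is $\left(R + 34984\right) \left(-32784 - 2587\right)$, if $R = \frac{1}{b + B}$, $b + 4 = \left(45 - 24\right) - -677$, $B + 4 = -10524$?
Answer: $- \frac{12168779040005}{9834} \approx -1.2374 \cdot 10^{9}$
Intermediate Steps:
$B = -10528$ ($B = -4 - 10524 = -10528$)
$b = 694$ ($b = -4 + \left(\left(45 - 24\right) - -677\right) = -4 + \left(\left(45 - 24\right) + 677\right) = -4 + \left(21 + 677\right) = -4 + 698 = 694$)
$R = - \frac{1}{9834}$ ($R = \frac{1}{694 - 10528} = \frac{1}{-9834} = - \frac{1}{9834} \approx -0.00010169$)
$\left(R + 34984\right) \left(-32784 - 2587\right) = \left(- \frac{1}{9834} + 34984\right) \left(-32784 - 2587\right) = \frac{344032655}{9834} \left(-35371\right) = - \frac{12168779040005}{9834}$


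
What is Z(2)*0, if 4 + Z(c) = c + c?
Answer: 0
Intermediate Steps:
Z(c) = -4 + 2*c (Z(c) = -4 + (c + c) = -4 + 2*c)
Z(2)*0 = (-4 + 2*2)*0 = (-4 + 4)*0 = 0*0 = 0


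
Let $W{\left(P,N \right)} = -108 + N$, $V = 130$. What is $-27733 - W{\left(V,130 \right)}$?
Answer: $-27755$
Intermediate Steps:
$-27733 - W{\left(V,130 \right)} = -27733 - \left(-108 + 130\right) = -27733 - 22 = -27755$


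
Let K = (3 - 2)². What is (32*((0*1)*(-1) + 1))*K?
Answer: 32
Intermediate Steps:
K = 1 (K = 1² = 1)
(32*((0*1)*(-1) + 1))*K = (32*((0*1)*(-1) + 1))*1 = (32*(0*(-1) + 1))*1 = (32*(0 + 1))*1 = (32*1)*1 = 32*1 = 32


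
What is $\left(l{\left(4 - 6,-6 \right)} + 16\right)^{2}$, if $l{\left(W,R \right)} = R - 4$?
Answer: $36$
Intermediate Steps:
$l{\left(W,R \right)} = -4 + R$
$\left(l{\left(4 - 6,-6 \right)} + 16\right)^{2} = \left(\left(-4 - 6\right) + 16\right)^{2} = \left(-10 + 16\right)^{2} = 6^{2} = 36$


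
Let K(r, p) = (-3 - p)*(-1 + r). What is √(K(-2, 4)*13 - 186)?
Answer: √87 ≈ 9.3274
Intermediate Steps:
K(r, p) = (-1 + r)*(-3 - p)
√(K(-2, 4)*13 - 186) = √((3 + 4 - 3*(-2) - 1*4*(-2))*13 - 186) = √((3 + 4 + 6 + 8)*13 - 186) = √(21*13 - 186) = √(273 - 186) = √87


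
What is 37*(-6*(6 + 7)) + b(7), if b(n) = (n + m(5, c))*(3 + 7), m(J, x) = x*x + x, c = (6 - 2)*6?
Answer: 3184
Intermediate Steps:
c = 24 (c = 4*6 = 24)
m(J, x) = x + x² (m(J, x) = x² + x = x + x²)
b(n) = 6000 + 10*n (b(n) = (n + 24*(1 + 24))*(3 + 7) = (n + 24*25)*10 = (n + 600)*10 = (600 + n)*10 = 6000 + 10*n)
37*(-6*(6 + 7)) + b(7) = 37*(-6*(6 + 7)) + (6000 + 10*7) = 37*(-6*13) + (6000 + 70) = 37*(-78) + 6070 = -2886 + 6070 = 3184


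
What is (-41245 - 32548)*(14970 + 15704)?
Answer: -2263526482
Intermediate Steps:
(-41245 - 32548)*(14970 + 15704) = -73793*30674 = -2263526482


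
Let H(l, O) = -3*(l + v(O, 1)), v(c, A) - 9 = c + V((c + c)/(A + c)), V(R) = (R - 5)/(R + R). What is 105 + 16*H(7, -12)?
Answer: -56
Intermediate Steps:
V(R) = (-5 + R)/(2*R) (V(R) = (-5 + R)/((2*R)) = (-5 + R)*(1/(2*R)) = (-5 + R)/(2*R))
v(c, A) = 9 + c + (-5 + 2*c/(A + c))*(A + c)/(4*c) (v(c, A) = 9 + (c + (-5 + (c + c)/(A + c))/(2*(((c + c)/(A + c))))) = 9 + (c + (-5 + (2*c)/(A + c))/(2*(((2*c)/(A + c))))) = 9 + (c + (-5 + 2*c/(A + c))/(2*((2*c/(A + c))))) = 9 + (c + ((A + c)/(2*c))*(-5 + 2*c/(A + c))/2) = 9 + (c + (-5 + 2*c/(A + c))*(A + c)/(4*c)) = 9 + c + (-5 + 2*c/(A + c))*(A + c)/(4*c))
H(l, O) = -99/4 - 3*O - 3*l + 15/(4*O) (H(l, O) = -3*(l + (33/4 + O - 5/4*1/O)) = -3*(l + (33/4 + O - 5/(4*O))) = -3*(33/4 + O + l - 5/(4*O)) = -99/4 - 3*O - 3*l + 15/(4*O))
105 + 16*H(7, -12) = 105 + 16*(-99/4 - 3*(-12) - 3*7 + (15/4)/(-12)) = 105 + 16*(-99/4 + 36 - 21 + (15/4)*(-1/12)) = 105 + 16*(-99/4 + 36 - 21 - 5/16) = 105 + 16*(-161/16) = 105 - 161 = -56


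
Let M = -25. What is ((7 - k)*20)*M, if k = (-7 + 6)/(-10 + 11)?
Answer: -4000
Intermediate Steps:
k = -1 (k = -1/1 = -1*1 = -1)
((7 - k)*20)*M = ((7 - 1*(-1))*20)*(-25) = ((7 + 1)*20)*(-25) = (8*20)*(-25) = 160*(-25) = -4000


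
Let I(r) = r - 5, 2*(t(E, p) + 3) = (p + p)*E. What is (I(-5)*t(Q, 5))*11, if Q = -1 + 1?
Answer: 330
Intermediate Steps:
Q = 0
t(E, p) = -3 + E*p (t(E, p) = -3 + ((p + p)*E)/2 = -3 + ((2*p)*E)/2 = -3 + (2*E*p)/2 = -3 + E*p)
I(r) = -5 + r
(I(-5)*t(Q, 5))*11 = ((-5 - 5)*(-3 + 0*5))*11 = -10*(-3 + 0)*11 = -10*(-3)*11 = 30*11 = 330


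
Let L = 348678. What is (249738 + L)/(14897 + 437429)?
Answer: 42744/32309 ≈ 1.3230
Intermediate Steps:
(249738 + L)/(14897 + 437429) = (249738 + 348678)/(14897 + 437429) = 598416/452326 = 598416*(1/452326) = 42744/32309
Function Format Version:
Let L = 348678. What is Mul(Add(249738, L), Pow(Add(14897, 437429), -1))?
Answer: Rational(42744, 32309) ≈ 1.3230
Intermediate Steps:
Mul(Add(249738, L), Pow(Add(14897, 437429), -1)) = Mul(Add(249738, 348678), Pow(Add(14897, 437429), -1)) = Mul(598416, Pow(452326, -1)) = Mul(598416, Rational(1, 452326)) = Rational(42744, 32309)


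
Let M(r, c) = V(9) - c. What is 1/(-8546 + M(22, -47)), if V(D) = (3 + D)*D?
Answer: -1/8391 ≈ -0.00011918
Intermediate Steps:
V(D) = D*(3 + D)
M(r, c) = 108 - c (M(r, c) = 9*(3 + 9) - c = 9*12 - c = 108 - c)
1/(-8546 + M(22, -47)) = 1/(-8546 + (108 - 1*(-47))) = 1/(-8546 + (108 + 47)) = 1/(-8546 + 155) = 1/(-8391) = -1/8391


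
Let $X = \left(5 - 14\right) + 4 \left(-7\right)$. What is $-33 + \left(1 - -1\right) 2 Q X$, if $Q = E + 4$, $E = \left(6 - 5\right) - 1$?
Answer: $-625$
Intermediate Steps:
$X = -37$ ($X = -9 - 28 = -37$)
$E = 0$ ($E = 1 - 1 = 0$)
$Q = 4$ ($Q = 0 + 4 = 4$)
$-33 + \left(1 - -1\right) 2 Q X = -33 + \left(1 - -1\right) 2 \cdot 4 \left(-37\right) = -33 + \left(1 + 1\right) 2 \cdot 4 \left(-37\right) = -33 + 2 \cdot 2 \cdot 4 \left(-37\right) = -33 + 4 \cdot 4 \left(-37\right) = -33 + 16 \left(-37\right) = -33 - 592 = -625$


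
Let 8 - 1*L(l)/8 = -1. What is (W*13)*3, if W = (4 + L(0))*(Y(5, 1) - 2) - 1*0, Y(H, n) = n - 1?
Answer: -5928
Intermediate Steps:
Y(H, n) = -1 + n
L(l) = 72 (L(l) = 64 - 8*(-1) = 64 + 8 = 72)
W = -152 (W = (4 + 72)*((-1 + 1) - 2) - 1*0 = 76*(0 - 2) + 0 = 76*(-2) + 0 = -152 + 0 = -152)
(W*13)*3 = -152*13*3 = -1976*3 = -5928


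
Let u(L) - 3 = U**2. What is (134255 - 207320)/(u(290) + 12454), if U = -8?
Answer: -73065/12521 ≈ -5.8354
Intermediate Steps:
u(L) = 67 (u(L) = 3 + (-8)**2 = 3 + 64 = 67)
(134255 - 207320)/(u(290) + 12454) = (134255 - 207320)/(67 + 12454) = -73065/12521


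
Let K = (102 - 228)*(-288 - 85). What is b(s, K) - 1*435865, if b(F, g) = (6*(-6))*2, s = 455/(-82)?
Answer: -435937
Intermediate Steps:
K = 46998 (K = -126*(-373) = 46998)
s = -455/82 (s = 455*(-1/82) = -455/82 ≈ -5.5488)
b(F, g) = -72 (b(F, g) = -36*2 = -72)
b(s, K) - 1*435865 = -72 - 1*435865 = -72 - 435865 = -435937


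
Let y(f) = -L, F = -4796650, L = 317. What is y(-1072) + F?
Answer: -4796967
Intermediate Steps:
y(f) = -317 (y(f) = -1*317 = -317)
y(-1072) + F = -317 - 4796650 = -4796967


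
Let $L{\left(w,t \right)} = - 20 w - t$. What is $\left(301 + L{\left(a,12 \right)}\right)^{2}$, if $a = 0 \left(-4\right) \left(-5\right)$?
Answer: $83521$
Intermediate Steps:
$a = 0$ ($a = 0 \left(-5\right) = 0$)
$L{\left(w,t \right)} = - t - 20 w$
$\left(301 + L{\left(a,12 \right)}\right)^{2} = \left(301 - 12\right)^{2} = 289^{2} = 83521$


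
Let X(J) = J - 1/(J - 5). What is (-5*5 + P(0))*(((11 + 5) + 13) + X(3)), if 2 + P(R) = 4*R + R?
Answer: -1755/2 ≈ -877.50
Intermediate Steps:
P(R) = -2 + 5*R (P(R) = -2 + (4*R + R) = -2 + 5*R)
X(J) = J - 1/(-5 + J)
(-5*5 + P(0))*(((11 + 5) + 13) + X(3)) = (-5*5 + (-2 + 5*0))*(((11 + 5) + 13) + (-1 + 3**2 - 5*3)/(-5 + 3)) = (-25 + (-2 + 0))*((16 + 13) + (-1 + 9 - 15)/(-2)) = (-25 - 2)*(29 - 1/2*(-7)) = -27*(29 + 7/2) = -27*65/2 = -1755/2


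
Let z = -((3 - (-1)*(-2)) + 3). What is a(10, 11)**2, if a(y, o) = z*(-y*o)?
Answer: 193600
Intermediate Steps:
z = -4 (z = -((3 - 1*2) + 3) = -((3 - 2) + 3) = -(1 + 3) = -1*4 = -4)
a(y, o) = 4*o*y (a(y, o) = -(-4)*y*o = -(-4)*o*y = 4*o*y)
a(10, 11)**2 = (4*11*10)**2 = 440**2 = 193600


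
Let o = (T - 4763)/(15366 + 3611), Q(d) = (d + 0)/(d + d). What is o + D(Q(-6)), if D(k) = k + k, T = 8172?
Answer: 3198/2711 ≈ 1.1796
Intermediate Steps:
Q(d) = ½ (Q(d) = d/((2*d)) = d*(1/(2*d)) = ½)
o = 487/2711 (o = (8172 - 4763)/(15366 + 3611) = 3409/18977 = 3409*(1/18977) = 487/2711 ≈ 0.17964)
D(k) = 2*k
o + D(Q(-6)) = 487/2711 + 2*(½) = 487/2711 + 1 = 3198/2711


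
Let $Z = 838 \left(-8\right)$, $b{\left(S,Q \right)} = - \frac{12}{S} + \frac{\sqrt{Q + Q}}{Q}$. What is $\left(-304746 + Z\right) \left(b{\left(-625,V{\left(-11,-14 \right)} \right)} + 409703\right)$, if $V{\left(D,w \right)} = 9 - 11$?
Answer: $- \frac{3190050133246}{25} + 311450 i \approx -1.276 \cdot 10^{11} + 3.1145 \cdot 10^{5} i$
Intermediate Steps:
$V{\left(D,w \right)} = -2$ ($V{\left(D,w \right)} = 9 - 11 = -2$)
$b{\left(S,Q \right)} = - \frac{12}{S} + \frac{\sqrt{2}}{\sqrt{Q}}$ ($b{\left(S,Q \right)} = - \frac{12}{S} + \frac{\sqrt{2 Q}}{Q} = - \frac{12}{S} + \frac{\sqrt{2} \sqrt{Q}}{Q} = - \frac{12}{S} + \frac{\sqrt{2}}{\sqrt{Q}}$)
$Z = -6704$
$\left(-304746 + Z\right) \left(b{\left(-625,V{\left(-11,-14 \right)} \right)} + 409703\right) = \left(-304746 - 6704\right) \left(\left(- \frac{12}{-625} + \frac{\sqrt{2}}{i \sqrt{2}}\right) + 409703\right) = - 311450 \left(\left(\left(-12\right) \left(- \frac{1}{625}\right) + \sqrt{2} \left(- \frac{i \sqrt{2}}{2}\right)\right) + 409703\right) = - 311450 \left(\left(\frac{12}{625} - i\right) + 409703\right) = - 311450 \left(\frac{256064387}{625} - i\right) = - \frac{3190050133246}{25} + 311450 i$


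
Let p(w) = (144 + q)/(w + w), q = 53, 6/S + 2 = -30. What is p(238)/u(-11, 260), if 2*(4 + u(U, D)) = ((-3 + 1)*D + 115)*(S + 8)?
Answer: -1576/6039607 ≈ -0.00026094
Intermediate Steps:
S = -3/16 (S = 6/(-2 - 30) = 6/(-32) = 6*(-1/32) = -3/16 ≈ -0.18750)
u(U, D) = 14247/32 - 125*D/16 (u(U, D) = -4 + (((-3 + 1)*D + 115)*(-3/16 + 8))/2 = -4 + ((-2*D + 115)*(125/16))/2 = -4 + ((115 - 2*D)*(125/16))/2 = -4 + (14375/16 - 125*D/8)/2 = -4 + (14375/32 - 125*D/16) = 14247/32 - 125*D/16)
p(w) = 197/(2*w) (p(w) = (144 + 53)/(w + w) = 197/((2*w)) = 197*(1/(2*w)) = 197/(2*w))
p(238)/u(-11, 260) = ((197/2)/238)/(14247/32 - 125/16*260) = ((197/2)*(1/238))/(14247/32 - 8125/4) = 197/(476*(-50753/32)) = (197/476)*(-32/50753) = -1576/6039607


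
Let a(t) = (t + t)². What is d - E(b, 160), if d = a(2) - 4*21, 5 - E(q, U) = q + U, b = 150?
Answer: 237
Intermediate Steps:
a(t) = 4*t² (a(t) = (2*t)² = 4*t²)
E(q, U) = 5 - U - q (E(q, U) = 5 - (q + U) = 5 - (U + q) = 5 + (-U - q) = 5 - U - q)
d = -68 (d = 4*2² - 4*21 = 4*4 - 84 = 16 - 84 = -68)
d - E(b, 160) = -68 - (5 - 1*160 - 1*150) = -68 - (5 - 160 - 150) = -68 - 1*(-305) = -68 + 305 = 237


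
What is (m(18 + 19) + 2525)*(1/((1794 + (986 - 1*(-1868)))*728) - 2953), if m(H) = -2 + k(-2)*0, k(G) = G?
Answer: -25210310586213/3383744 ≈ -7.4504e+6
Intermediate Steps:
m(H) = -2 (m(H) = -2 - 2*0 = -2 + 0 = -2)
(m(18 + 19) + 2525)*(1/((1794 + (986 - 1*(-1868)))*728) - 2953) = (-2 + 2525)*(1/((1794 + (986 - 1*(-1868)))*728) - 2953) = 2523*((1/728)/(1794 + (986 + 1868)) - 2953) = 2523*((1/728)/(1794 + 2854) - 2953) = 2523*((1/728)/4648 - 2953) = 2523*((1/4648)*(1/728) - 2953) = 2523*(1/3383744 - 2953) = 2523*(-9992196031/3383744) = -25210310586213/3383744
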